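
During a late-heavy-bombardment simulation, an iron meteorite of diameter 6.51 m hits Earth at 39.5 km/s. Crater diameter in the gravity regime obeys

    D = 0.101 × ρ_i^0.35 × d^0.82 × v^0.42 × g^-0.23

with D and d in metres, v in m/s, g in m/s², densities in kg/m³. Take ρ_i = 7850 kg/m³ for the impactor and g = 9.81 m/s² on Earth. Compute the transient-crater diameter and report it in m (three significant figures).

In SI units: v = 39500 m/s.
ρ_i^0.35 = 7850^0.35 = 23.08
d^0.82 = 6.51^0.82 = 4.647
v^0.42 = 39500^0.42 = 85.23
g^-0.23 = 9.81^-0.23 = 0.5914
D = 0.101 × 23.08 × 4.647 × 85.23 × 0.5914 = 546.0 m

D ≈ 546 m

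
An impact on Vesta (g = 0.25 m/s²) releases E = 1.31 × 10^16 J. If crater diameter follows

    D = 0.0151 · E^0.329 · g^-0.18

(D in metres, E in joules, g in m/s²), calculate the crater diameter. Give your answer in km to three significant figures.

D ≈ 3.89 km

E^0.329 = (1.31 × 10^16)^0.329 = 2.007 × 10^5
g^-0.18 = 0.25^-0.18 = 1.283
D = 0.0151 × 2.007 × 10^5 × 1.283 = 3888 m
   = 3.888 km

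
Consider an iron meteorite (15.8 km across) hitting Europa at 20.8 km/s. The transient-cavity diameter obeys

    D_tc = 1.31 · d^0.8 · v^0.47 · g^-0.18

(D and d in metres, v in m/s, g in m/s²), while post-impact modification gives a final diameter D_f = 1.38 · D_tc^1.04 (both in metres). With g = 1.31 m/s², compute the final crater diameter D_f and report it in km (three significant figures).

In SI: d = 15800 m, v = 20800 m/s.
d^0.8 = 15800^0.8 = 2285
v^0.47 = 20800^0.47 = 107.0
g^-0.18 = 1.31^-0.18 = 0.9526
D_tc = 1.31 × 2285 × 107.0 × 0.9526 = 3.051 × 10^5 m
D_f = 1.38 × (3.051 × 10^5)^1.04 = 6.977 × 10^5 m
     = 697.7 km

D_f ≈ 698 km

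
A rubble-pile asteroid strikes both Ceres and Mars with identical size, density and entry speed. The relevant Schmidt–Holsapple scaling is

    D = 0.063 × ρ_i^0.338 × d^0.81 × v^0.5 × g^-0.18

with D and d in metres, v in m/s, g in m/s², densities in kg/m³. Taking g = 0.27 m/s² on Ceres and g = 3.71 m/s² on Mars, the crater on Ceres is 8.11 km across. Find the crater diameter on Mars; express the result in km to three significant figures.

D ≈ 5.06 km

All impactor-dependent factors cancel in the ratio, leaving D_Mars/D_Ceres = (g_Mars/g_Ceres)^-0.18.
(3.71/0.27)^-0.18 = 13.74^-0.18 = 0.6240
D_Mars = 0.6240 × 8.11 km = 5.06 km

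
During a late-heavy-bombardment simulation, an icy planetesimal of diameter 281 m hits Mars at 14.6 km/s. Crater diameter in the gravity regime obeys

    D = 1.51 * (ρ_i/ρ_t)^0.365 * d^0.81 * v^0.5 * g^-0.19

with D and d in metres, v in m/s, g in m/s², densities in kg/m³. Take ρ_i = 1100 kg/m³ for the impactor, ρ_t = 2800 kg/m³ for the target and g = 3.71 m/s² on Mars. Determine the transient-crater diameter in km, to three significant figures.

In SI units: v = 14600 m/s.
(ρ_i/ρ_t)^0.365 = (1100/2800)^0.365 = 0.7110
d^0.81 = 281^0.81 = 96.26
v^0.5 = 14600^0.5 = 120.8
g^-0.19 = 3.71^-0.19 = 0.7795
D = 1.51 × 0.7110 × 96.26 × 120.8 × 0.7795 = 9731 m
   = 9.731 km

D ≈ 9.73 km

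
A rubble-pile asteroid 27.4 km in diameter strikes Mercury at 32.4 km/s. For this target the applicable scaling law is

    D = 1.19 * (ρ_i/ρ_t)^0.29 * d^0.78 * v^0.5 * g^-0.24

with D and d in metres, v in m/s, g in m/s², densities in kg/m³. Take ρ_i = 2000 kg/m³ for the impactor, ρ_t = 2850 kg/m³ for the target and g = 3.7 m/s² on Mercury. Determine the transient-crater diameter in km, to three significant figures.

D ≈ 409 km

In SI units: d = 27400 m, v = 32400 m/s.
(ρ_i/ρ_t)^0.29 = (2000/2850)^0.29 = 0.9024
d^0.78 = 27400^0.78 = 2894
v^0.5 = 32400^0.5 = 180.0
g^-0.24 = 3.7^-0.24 = 0.7305
D = 1.19 × 0.9024 × 2894 × 180.0 × 0.7305 = 4.086 × 10^5 m
   = 408.6 km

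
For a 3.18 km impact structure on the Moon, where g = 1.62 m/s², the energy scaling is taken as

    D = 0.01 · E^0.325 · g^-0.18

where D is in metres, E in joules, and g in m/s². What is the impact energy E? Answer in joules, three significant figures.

Rearranging: E = [D / (0.01 · g^-0.18)]^(1/0.325).
D = 3180 m.
g^-0.18 = 1.62^-0.18 = 0.9168
D / (0.01 × 0.9168) = 3180 / (9.168 × 10^-3) = 3.469 × 10^5
E = (3.469 × 10^5)^3.0769 = 1.113 × 10^17 J

E ≈ 1.11 × 10^17 J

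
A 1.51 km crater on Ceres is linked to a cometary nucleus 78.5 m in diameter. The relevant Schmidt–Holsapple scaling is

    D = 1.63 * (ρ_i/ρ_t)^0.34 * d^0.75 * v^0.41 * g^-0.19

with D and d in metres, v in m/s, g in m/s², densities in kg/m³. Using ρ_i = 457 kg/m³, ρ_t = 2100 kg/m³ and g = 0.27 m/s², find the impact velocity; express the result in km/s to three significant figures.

Rearranging for v: v = [D / (1.63 · (457/2100)^0.34 · 78.5^0.75 · 0.27^-0.19)]^(1/0.41).
D = 1510 m.
(457/2100)^0.34 = 0.5954
78.5^0.75 = 26.37
0.27^-0.19 = 1.282
Denominator = 1.63 × 0.5954 × 26.37 × 1.282 = 32.81
D / 32.81 = 1510 / 32.81 = 46.02
v = 46.02^(1/0.41) = 46.02^2.439 = 11374 m/s

v ≈ 11.4 km/s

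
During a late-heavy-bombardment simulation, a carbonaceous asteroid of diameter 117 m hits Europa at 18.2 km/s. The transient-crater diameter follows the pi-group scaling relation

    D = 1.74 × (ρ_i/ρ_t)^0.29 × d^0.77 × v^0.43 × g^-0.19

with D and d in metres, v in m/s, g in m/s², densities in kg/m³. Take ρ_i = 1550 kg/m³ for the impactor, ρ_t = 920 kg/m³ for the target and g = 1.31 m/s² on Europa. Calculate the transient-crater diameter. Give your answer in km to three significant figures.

In SI units: v = 18200 m/s.
(ρ_i/ρ_t)^0.29 = (1550/920)^0.29 = 1.163
d^0.77 = 117^0.77 = 39.13
v^0.43 = 18200^0.43 = 67.89
g^-0.19 = 1.31^-0.19 = 0.9500
D = 1.74 × 1.163 × 39.13 × 67.89 × 0.9500 = 5107 m
   = 5.107 km

D ≈ 5.11 km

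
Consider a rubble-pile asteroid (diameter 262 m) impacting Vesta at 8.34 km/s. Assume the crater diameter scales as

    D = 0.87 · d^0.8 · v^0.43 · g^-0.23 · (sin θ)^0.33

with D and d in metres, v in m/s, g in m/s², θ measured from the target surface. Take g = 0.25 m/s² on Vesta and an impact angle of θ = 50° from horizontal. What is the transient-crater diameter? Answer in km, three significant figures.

D ≈ 4.58 km

In SI units: v = 8340 m/s.
d^0.8 = 262^0.8 = 86.03
v^0.43 = 8340^0.43 = 48.54
g^-0.23 = 0.25^-0.23 = 1.376
(sin 50°)^0.33 = 0.7660^0.33 = 0.9158
D = 0.87 × 86.03 × 48.54 × 1.376 × 0.9158 = 4578 m
   = 4.578 km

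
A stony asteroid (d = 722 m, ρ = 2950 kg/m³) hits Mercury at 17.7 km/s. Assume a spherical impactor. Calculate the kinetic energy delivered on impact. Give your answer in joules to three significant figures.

v = 17700 m/s.
Mass m = (π/6) ρ d³ = (π/6) × 2950 × (722)³ = 5.813 × 10^11 kg
E = ½ m v² = 0.5 × 5.813 × 10^11 × (17700)² = 9.106 × 10^19 J

E ≈ 9.11 × 10^19 J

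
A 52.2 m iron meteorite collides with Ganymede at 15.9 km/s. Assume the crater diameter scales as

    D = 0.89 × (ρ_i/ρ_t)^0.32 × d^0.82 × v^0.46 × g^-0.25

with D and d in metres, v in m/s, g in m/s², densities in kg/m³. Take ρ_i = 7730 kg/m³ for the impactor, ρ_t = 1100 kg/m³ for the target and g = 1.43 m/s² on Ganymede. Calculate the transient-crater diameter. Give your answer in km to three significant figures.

D ≈ 3.33 km

In SI units: v = 15900 m/s.
(ρ_i/ρ_t)^0.32 = (7730/1100)^0.32 = 1.866
d^0.82 = 52.2^0.82 = 25.61
v^0.46 = 15900^0.46 = 85.63
g^-0.25 = 1.43^-0.25 = 0.9145
D = 0.89 × 1.866 × 25.61 × 85.63 × 0.9145 = 3331 m
   = 3.331 km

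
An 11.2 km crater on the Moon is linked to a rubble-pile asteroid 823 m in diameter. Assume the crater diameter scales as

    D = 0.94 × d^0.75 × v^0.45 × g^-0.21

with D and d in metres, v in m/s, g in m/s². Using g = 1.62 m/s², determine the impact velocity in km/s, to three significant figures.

v ≈ 19.8 km/s

Rearranging for v: v = [D / (0.94 · 823^0.75 · 1.62^-0.21)]^(1/0.45).
D = 11200 m.
823^0.75 = 153.7
1.62^-0.21 = 0.9037
Denominator = 0.94 × 153.7 × 0.9037 = 130.6
D / 130.6 = 11200 / 130.6 = 85.76
v = 85.76^(1/0.45) = 85.76^2.2222 = 19776 m/s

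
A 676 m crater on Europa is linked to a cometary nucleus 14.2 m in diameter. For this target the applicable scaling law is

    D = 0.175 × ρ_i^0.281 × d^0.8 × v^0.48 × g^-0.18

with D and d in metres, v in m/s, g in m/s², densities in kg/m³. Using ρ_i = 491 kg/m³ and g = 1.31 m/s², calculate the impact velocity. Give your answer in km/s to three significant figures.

Rearranging for v: v = [D / (0.175 · 491^0.281 · 14.2^0.8 · 1.31^-0.18)]^(1/0.48).
491^0.281 = 5.704
14.2^0.8 = 8.353
1.31^-0.18 = 0.9526
Denominator = 0.175 × 5.704 × 8.353 × 0.9526 = 7.943
D / 7.943 = 676 / 7.943 = 85.11
v = 85.11^(1/0.48) = 85.11^2.0833 = 10489 m/s

v ≈ 10.5 km/s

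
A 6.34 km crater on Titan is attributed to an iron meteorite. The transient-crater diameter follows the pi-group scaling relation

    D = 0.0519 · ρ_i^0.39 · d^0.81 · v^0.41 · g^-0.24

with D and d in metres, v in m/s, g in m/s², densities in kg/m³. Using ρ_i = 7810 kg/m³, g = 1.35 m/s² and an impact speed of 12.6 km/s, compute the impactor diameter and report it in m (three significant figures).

Rearranging for d: d = [D / (0.0519 · 7810^0.39 · 12600^0.41 · 1.35^-0.24)]^(1/0.81).
D = 6340 m.
7810^0.39 = 32.97
12600^0.41 = 47.99
1.35^-0.24 = 0.9305
Denominator = 0.0519 × 32.97 × 47.99 × 0.9305 = 76.41
D / 76.41 = 6340 / 76.41 = 82.97
d = 82.97^(1/0.81) = 82.97^1.2346 = 233.9 m

d ≈ 234 m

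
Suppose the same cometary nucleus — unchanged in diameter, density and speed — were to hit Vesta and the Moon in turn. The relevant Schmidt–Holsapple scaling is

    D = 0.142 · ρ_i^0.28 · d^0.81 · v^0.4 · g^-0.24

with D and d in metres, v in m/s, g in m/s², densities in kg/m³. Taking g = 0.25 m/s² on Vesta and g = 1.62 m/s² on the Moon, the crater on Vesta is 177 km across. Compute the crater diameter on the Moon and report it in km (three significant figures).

All impactor-dependent factors cancel in the ratio, leaving D_Moon/D_Vesta = (g_Moon/g_Vesta)^-0.24.
(1.62/0.25)^-0.24 = 6.480^-0.24 = 0.6386
D_Moon = 0.6386 × 177 km = 113 km

D ≈ 113 km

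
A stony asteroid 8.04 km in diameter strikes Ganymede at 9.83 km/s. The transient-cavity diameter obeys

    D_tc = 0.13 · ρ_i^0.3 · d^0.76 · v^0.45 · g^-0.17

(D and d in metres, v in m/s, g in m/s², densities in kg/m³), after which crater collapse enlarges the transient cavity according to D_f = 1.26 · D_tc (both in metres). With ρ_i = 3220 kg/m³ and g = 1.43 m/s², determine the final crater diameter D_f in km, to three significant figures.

D_f ≈ 101 km

In SI: d = 8040 m, v = 9830 m/s.
ρ_i^0.3 = 3220^0.3 = 11.28
d^0.76 = 8040^0.76 = 929.0
v^0.45 = 9830^0.45 = 62.61
g^-0.17 = 1.43^-0.17 = 0.9410
D_tc = 0.13 × 11.28 × 929.0 × 62.61 × 0.9410 = 80260 m
D_f = 1.26 × 80260 = 1.011 × 10^5 m
     = 101.1 km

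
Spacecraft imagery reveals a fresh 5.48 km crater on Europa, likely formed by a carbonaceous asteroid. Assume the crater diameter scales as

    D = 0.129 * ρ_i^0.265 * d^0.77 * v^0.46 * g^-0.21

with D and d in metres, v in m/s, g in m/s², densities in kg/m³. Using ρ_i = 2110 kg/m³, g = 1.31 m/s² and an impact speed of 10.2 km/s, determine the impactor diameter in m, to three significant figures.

Rearranging for d: d = [D / (0.129 · 2110^0.265 · 10200^0.46 · 1.31^-0.21)]^(1/0.77).
D = 5480 m.
2110^0.265 = 7.602
10200^0.46 = 69.82
1.31^-0.21 = 0.9449
Denominator = 0.129 × 7.602 × 69.82 × 0.9449 = 64.70
D / 64.70 = 5480 / 64.70 = 84.70
d = 84.70^(1/0.77) = 84.70^1.2987 = 319.0 m

d ≈ 319 m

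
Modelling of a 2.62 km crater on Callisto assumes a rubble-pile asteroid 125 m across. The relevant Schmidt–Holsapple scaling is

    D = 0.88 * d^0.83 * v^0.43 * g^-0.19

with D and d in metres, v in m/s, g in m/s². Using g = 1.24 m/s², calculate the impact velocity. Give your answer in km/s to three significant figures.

v ≈ 11.8 km/s

Rearranging for v: v = [D / (0.88 · 125^0.83 · 1.24^-0.19)]^(1/0.43).
D = 2620 m.
125^0.83 = 55.01
1.24^-0.19 = 0.9600
Denominator = 0.88 × 55.01 × 0.9600 = 46.47
D / 46.47 = 2620 / 46.47 = 56.38
v = 56.38^(1/0.43) = 56.38^2.3256 = 11815 m/s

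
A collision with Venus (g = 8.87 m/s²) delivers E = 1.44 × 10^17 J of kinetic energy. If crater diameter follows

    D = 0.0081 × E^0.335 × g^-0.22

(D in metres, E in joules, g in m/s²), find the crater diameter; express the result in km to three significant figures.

E^0.335 = (1.44 × 10^17)^0.335 = 5.598 × 10^5
g^-0.22 = 8.87^-0.22 = 0.6187
D = 0.0081 × 5.598 × 10^5 × 0.6187 = 2805 m
   = 2.805 km

D ≈ 2.81 km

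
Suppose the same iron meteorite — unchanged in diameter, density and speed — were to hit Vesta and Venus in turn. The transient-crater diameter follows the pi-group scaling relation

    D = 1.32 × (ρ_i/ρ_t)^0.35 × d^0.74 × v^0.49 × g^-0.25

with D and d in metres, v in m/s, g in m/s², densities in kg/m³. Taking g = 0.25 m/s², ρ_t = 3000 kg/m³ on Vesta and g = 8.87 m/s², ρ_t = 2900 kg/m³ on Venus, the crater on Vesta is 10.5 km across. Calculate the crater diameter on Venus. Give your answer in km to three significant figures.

The impactor-only factors (d, v, ρ_i) cancel in the ratio, leaving D_Venus/D_Vesta = (g_Venus/g_Vesta)^-0.25 · (ρ_t,Vesta/ρ_t,Venus)^0.35.
(8.87/0.25)^-0.25 = 35.48^-0.25 = 0.4097
(3000/2900)^0.35 = 1.034^0.35 = 1.012
Ratio = 0.4097 × 1.012 = 0.4146
D_Venus = 0.4146 × 10.5 km = 4.35 km

D ≈ 4.35 km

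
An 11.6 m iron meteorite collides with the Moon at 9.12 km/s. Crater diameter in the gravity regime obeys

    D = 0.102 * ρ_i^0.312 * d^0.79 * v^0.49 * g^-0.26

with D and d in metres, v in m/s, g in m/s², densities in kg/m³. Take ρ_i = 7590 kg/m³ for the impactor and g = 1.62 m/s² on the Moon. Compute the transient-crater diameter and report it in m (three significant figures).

In SI units: v = 9120 m/s.
ρ_i^0.312 = 7590^0.312 = 16.24
d^0.79 = 11.6^0.79 = 6.933
v^0.49 = 9120^0.49 = 87.18
g^-0.26 = 1.62^-0.26 = 0.8821
D = 0.102 × 16.24 × 6.933 × 87.18 × 0.8821 = 883.2 m

D ≈ 883 m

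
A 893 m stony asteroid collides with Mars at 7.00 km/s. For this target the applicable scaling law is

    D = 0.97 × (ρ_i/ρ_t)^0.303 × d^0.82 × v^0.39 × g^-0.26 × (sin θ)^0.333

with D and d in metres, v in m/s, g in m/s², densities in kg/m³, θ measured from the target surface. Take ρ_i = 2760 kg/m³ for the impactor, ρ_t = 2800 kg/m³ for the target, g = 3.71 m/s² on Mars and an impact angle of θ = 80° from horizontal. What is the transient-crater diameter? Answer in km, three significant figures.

In SI units: v = 7000 m/s.
(ρ_i/ρ_t)^0.303 = (2760/2800)^0.303 = 0.9956
d^0.82 = 893^0.82 = 262.8
v^0.39 = 7000^0.39 = 31.59
g^-0.26 = 3.71^-0.26 = 0.7112
(sin 80°)^0.333 = 0.9848^0.333 = 0.9949
D = 0.97 × 0.9956 × 262.8 × 31.59 × 0.7112 × 0.9949 = 5673 m
   = 5.673 km

D ≈ 5.67 km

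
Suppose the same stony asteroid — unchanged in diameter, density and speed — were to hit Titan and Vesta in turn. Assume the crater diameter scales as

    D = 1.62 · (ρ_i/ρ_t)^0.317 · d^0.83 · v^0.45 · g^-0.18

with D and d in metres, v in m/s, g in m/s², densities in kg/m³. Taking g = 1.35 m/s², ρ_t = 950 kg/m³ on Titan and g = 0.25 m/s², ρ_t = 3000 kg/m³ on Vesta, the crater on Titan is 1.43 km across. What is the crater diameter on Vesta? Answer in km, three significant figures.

D ≈ 1.35 km

The impactor-only factors (d, v, ρ_i) cancel in the ratio, leaving D_Vesta/D_Titan = (g_Vesta/g_Titan)^-0.18 · (ρ_t,Titan/ρ_t,Vesta)^0.317.
(0.25/1.35)^-0.18 = 0.1852^-0.18 = 1.355
(950/3000)^0.317 = 0.3167^0.317 = 0.6946
Ratio = 1.355 × 0.6946 = 0.9412
D_Vesta = 0.9412 × 1.43 km = 1.35 km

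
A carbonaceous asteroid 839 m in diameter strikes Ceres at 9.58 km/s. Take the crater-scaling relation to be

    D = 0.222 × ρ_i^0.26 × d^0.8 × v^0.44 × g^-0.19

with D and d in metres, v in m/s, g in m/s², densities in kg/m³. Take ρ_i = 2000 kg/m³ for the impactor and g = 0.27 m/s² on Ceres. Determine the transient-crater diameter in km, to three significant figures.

In SI units: v = 9580 m/s.
ρ_i^0.26 = 2000^0.26 = 7.216
d^0.8 = 839^0.8 = 218.3
v^0.44 = 9580^0.44 = 56.47
g^-0.19 = 0.27^-0.19 = 1.282
D = 0.222 × 7.216 × 218.3 × 56.47 × 1.282 = 25317 m
   = 25.32 km

D ≈ 25.3 km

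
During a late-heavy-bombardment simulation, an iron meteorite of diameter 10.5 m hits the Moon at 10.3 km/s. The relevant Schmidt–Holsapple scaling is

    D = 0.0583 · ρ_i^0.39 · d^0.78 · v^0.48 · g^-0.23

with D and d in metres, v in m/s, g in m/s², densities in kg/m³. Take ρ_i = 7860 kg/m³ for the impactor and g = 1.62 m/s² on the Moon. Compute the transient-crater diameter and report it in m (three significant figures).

In SI units: v = 10300 m/s.
ρ_i^0.39 = 7860^0.39 = 33.05
d^0.78 = 10.5^0.78 = 6.259
v^0.48 = 10300^0.48 = 84.36
g^-0.23 = 1.62^-0.23 = 0.8950
D = 0.0583 × 33.05 × 6.259 × 84.36 × 0.8950 = 910.6 m

D ≈ 911 m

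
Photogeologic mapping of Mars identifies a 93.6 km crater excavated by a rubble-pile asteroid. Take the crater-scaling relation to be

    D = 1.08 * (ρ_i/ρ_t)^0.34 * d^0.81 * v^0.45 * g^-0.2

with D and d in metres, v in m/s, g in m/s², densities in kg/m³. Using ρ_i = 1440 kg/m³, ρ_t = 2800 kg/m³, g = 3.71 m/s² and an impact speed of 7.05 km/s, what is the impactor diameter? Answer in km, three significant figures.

d ≈ 16.6 km

Rearranging for d: d = [D / (1.08 · (1440/2800)^0.34 · 7050^0.45 · 3.71^-0.2)]^(1/0.81).
D = 93600 m.
(1440/2800)^0.34 = 0.7976
7050^0.45 = 53.91
3.71^-0.2 = 0.7694
Denominator = 1.08 × 0.7976 × 53.91 × 0.7694 = 35.73
D / 35.73 = 93600 / 35.73 = 2620
d = 2620^(1/0.81) = 2620^1.2346 = 16605 m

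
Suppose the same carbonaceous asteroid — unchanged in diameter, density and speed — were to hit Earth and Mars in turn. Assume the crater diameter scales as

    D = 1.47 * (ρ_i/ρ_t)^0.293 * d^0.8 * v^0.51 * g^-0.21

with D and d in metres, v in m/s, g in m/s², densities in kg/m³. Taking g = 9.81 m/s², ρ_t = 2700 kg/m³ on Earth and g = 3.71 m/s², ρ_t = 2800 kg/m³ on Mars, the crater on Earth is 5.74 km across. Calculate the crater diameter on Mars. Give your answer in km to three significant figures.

D ≈ 6.97 km

The impactor-only factors (d, v, ρ_i) cancel in the ratio, leaving D_Mars/D_Earth = (g_Mars/g_Earth)^-0.21 · (ρ_t,Earth/ρ_t,Mars)^0.293.
(3.71/9.81)^-0.21 = 0.3782^-0.21 = 1.227
(2700/2800)^0.293 = 0.9643^0.293 = 0.9894
Ratio = 1.227 × 0.9894 = 1.214
D_Mars = 1.214 × 5.74 km = 6.97 km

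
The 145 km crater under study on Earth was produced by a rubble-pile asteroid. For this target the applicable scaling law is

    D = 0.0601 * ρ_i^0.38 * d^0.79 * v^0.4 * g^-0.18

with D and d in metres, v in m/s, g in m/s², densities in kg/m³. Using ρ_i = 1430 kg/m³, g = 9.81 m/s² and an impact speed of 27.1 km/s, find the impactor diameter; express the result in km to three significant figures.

Rearranging for d: d = [D / (0.0601 · 1430^0.38 · 27100^0.4 · 9.81^-0.18)]^(1/0.79).
D = 145000 m.
1430^0.38 = 15.81
27100^0.4 = 59.32
9.81^-0.18 = 0.6630
Denominator = 0.0601 × 15.81 × 59.32 × 0.6630 = 37.37
D / 37.37 = 145000 / 37.37 = 3880
d = 3880^(1/0.79) = 3880^1.2658 = 34893 m

d ≈ 34.9 km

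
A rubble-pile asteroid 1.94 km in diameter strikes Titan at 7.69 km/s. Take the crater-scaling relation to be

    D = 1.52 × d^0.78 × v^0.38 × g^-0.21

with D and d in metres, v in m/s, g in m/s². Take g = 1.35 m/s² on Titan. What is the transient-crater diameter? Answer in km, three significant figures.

D ≈ 15.7 km

In SI units: d = 1940 m, v = 7690 m/s.
d^0.78 = 1940^0.78 = 366.8
v^0.38 = 7690^0.38 = 29.97
g^-0.21 = 1.35^-0.21 = 0.9389
D = 1.52 × 366.8 × 29.97 × 0.9389 = 15688 m
   = 15.69 km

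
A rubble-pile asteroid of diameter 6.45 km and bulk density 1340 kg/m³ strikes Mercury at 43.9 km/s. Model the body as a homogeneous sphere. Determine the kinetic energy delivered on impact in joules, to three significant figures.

d = 6450 m; v = 43900 m/s.
Mass m = (π/6) ρ d³ = (π/6) × 1340 × (6450)³ = 1.883 × 10^14 kg
E = ½ m v² = 0.5 × 1.883 × 10^14 × (43900)² = 1.814 × 10^23 J

E ≈ 1.81 × 10^23 J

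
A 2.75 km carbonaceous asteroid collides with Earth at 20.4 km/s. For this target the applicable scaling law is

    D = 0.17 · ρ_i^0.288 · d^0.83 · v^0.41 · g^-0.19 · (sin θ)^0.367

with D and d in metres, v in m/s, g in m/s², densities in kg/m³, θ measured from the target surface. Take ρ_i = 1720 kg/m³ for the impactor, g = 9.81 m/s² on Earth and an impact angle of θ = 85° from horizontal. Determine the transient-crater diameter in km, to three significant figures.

D ≈ 39.3 km

In SI units: d = 2750 m, v = 20400 m/s.
ρ_i^0.288 = 1720^0.288 = 8.547
d^0.83 = 2750^0.83 = 715.6
v^0.41 = 20400^0.41 = 58.47
g^-0.19 = 9.81^-0.19 = 0.6480
(sin 85°)^0.367 = 0.9962^0.367 = 0.9986
D = 0.17 × 8.547 × 715.6 × 58.47 × 0.6480 × 0.9986 = 39340 m
   = 39.34 km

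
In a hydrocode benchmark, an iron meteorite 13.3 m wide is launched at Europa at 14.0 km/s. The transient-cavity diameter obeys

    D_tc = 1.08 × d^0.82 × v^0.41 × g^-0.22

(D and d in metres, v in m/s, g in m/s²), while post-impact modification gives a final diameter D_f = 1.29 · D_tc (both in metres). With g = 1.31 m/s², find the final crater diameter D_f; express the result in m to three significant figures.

D_f ≈ 549 m

v = 14000 m/s.
d^0.82 = 13.3^0.82 = 8.348
v^0.41 = 14000^0.41 = 50.11
g^-0.22 = 1.31^-0.22 = 0.9423
D_tc = 1.08 × 8.348 × 50.11 × 0.9423 = 425.7 m
D_f = 1.29 × 425.7 = 549.2 m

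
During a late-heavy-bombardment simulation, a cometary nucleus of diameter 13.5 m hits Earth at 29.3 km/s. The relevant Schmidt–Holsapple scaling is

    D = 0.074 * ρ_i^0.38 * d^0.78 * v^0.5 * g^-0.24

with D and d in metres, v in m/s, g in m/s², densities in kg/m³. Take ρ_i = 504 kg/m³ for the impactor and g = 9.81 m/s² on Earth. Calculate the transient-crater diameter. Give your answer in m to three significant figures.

D ≈ 593 m

In SI units: v = 29300 m/s.
ρ_i^0.38 = 504^0.38 = 10.64
d^0.78 = 13.5^0.78 = 7.615
v^0.5 = 29300^0.5 = 171.2
g^-0.24 = 9.81^-0.24 = 0.5781
D = 0.074 × 10.64 × 7.615 × 171.2 × 0.5781 = 593.4 m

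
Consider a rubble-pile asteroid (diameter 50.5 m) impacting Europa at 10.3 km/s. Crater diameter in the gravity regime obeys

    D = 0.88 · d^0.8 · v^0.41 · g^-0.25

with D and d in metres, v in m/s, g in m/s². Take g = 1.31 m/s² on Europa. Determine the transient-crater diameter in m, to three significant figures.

In SI units: v = 10300 m/s.
d^0.8 = 50.5^0.8 = 23.05
v^0.41 = 10300^0.41 = 44.18
g^-0.25 = 1.31^-0.25 = 0.9347
D = 0.88 × 23.05 × 44.18 × 0.9347 = 837.6 m

D ≈ 838 m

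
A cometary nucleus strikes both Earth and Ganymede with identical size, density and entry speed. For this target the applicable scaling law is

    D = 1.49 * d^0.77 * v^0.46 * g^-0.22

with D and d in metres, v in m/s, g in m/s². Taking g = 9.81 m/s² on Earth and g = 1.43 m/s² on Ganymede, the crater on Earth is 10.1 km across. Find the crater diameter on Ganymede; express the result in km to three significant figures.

D ≈ 15.4 km

All impactor-dependent factors cancel in the ratio, leaving D_Ganymede/D_Earth = (g_Ganymede/g_Earth)^-0.22.
(1.43/9.81)^-0.22 = 0.1458^-0.22 = 1.527
D_Ganymede = 1.527 × 10.1 km = 15.4 km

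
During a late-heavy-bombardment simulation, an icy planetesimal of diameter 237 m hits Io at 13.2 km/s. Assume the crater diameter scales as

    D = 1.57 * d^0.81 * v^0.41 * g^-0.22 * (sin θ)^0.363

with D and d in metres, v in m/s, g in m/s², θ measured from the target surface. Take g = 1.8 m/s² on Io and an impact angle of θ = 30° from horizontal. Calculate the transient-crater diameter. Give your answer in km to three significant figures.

D ≈ 4.40 km

In SI units: v = 13200 m/s.
d^0.81 = 237^0.81 = 83.86
v^0.41 = 13200^0.41 = 48.91
g^-0.22 = 1.8^-0.22 = 0.8787
(sin 30°)^0.363 = 0.5000^0.363 = 0.7775
D = 1.57 × 83.86 × 48.91 × 0.8787 × 0.7775 = 4399 m
   = 4.399 km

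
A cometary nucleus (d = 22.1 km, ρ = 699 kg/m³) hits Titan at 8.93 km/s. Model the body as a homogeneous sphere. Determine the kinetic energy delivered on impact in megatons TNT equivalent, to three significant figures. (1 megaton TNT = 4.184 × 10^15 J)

d = 22100 m; v = 8930 m/s.
Mass m = (π/6) ρ d³ = (π/6) × 699 × (22100)³ = 3.951 × 10^15 kg
E = ½ m v² = 0.5 × 3.951 × 10^15 × (8930)² = 1.575 × 10^23 J
   = 1.575 × 10^23 / 4.184×10^15 = 3.764 × 10^7 Mt

E ≈ 3.76 × 10^7 Mt TNT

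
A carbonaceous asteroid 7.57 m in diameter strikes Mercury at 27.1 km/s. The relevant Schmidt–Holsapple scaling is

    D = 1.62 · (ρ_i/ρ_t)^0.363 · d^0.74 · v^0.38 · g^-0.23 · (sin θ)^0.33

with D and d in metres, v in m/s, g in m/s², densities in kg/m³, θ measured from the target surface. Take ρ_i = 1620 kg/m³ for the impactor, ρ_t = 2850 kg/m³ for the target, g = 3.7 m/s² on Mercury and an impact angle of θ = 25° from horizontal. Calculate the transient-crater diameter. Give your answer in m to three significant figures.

In SI units: v = 27100 m/s.
(ρ_i/ρ_t)^0.363 = (1620/2850)^0.363 = 0.8146
d^0.74 = 7.57^0.74 = 4.472
v^0.38 = 27100^0.38 = 48.36
g^-0.23 = 3.7^-0.23 = 0.7401
(sin 25°)^0.33 = 0.4226^0.33 = 0.7526
D = 1.62 × 0.8146 × 4.472 × 48.36 × 0.7401 × 0.7526 = 159.0 m

D ≈ 159 m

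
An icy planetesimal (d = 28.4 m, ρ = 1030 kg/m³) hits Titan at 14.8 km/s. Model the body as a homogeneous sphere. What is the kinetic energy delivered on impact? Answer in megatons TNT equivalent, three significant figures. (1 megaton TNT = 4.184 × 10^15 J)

v = 14800 m/s.
Mass m = (π/6) ρ d³ = (π/6) × 1030 × (28.4)³ = 1.235 × 10^7 kg
E = ½ m v² = 0.5 × 1.235 × 10^7 × (14800)² = 1.353 × 10^15 J
   = 1.353 × 10^15 / 4.184×10^15 = 0.3234 Mt

E ≈ 0.323 Mt TNT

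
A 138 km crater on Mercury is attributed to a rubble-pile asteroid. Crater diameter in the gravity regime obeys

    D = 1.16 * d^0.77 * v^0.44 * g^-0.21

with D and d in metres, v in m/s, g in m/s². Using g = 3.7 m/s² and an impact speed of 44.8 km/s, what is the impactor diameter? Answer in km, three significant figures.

Rearranging for d: d = [D / (1.16 · 44800^0.44 · 3.7^-0.21)]^(1/0.77).
D = 138000 m.
44800^0.44 = 111.3
3.7^-0.21 = 0.7598
Denominator = 1.16 × 111.3 × 0.7598 = 98.10
D / 98.10 = 138000 / 98.10 = 1407
d = 1407^(1/0.77) = 1407^1.2987 = 12266 m

d ≈ 12.3 km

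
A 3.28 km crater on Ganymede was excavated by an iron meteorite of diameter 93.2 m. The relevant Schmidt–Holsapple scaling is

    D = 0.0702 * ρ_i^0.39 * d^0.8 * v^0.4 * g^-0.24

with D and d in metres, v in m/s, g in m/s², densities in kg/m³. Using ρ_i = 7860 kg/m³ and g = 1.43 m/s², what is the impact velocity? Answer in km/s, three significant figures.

Rearranging for v: v = [D / (0.0702 · 7860^0.39 · 93.2^0.8 · 1.43^-0.24)]^(1/0.4).
D = 3280 m.
7860^0.39 = 33.05
93.2^0.8 = 37.63
1.43^-0.24 = 0.9177
Denominator = 0.0702 × 33.05 × 37.63 × 0.9177 = 80.12
D / 80.12 = 3280 / 80.12 = 40.94
v = 40.94^(1/0.4) = 40.94^2.5 = 10724 m/s

v ≈ 10.7 km/s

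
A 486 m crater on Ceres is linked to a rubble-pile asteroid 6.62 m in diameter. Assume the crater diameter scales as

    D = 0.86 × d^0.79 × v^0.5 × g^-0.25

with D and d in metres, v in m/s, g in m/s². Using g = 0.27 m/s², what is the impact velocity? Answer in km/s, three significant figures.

Rearranging for v: v = [D / (0.86 · 6.62^0.79 · 0.27^-0.25)]^(1/0.5).
6.62^0.79 = 4.451
0.27^-0.25 = 1.387
Denominator = 0.86 × 4.451 × 1.387 = 5.309
D / 5.309 = 486 / 5.309 = 91.54
v = 91.54^(1/0.5) = 91.54^2 = 8380 m/s

v ≈ 8.38 km/s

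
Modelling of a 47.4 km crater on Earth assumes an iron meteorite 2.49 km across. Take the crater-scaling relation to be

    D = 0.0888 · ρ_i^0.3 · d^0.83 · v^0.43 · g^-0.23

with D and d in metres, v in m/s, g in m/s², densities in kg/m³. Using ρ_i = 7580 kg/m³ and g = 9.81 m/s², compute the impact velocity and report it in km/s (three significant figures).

v ≈ 38.7 km/s

Rearranging for v: v = [D / (0.0888 · 7580^0.3 · 2490^0.83 · 9.81^-0.23)]^(1/0.43).
D = 47400 m.
7580^0.3 = 14.58
2490^0.83 = 658.9
9.81^-0.23 = 0.5914
Denominator = 0.0888 × 14.58 × 658.9 × 0.5914 = 504.5
D / 504.5 = 47400 / 504.5 = 93.95
v = 93.95^(1/0.43) = 93.95^2.3256 = 38741 m/s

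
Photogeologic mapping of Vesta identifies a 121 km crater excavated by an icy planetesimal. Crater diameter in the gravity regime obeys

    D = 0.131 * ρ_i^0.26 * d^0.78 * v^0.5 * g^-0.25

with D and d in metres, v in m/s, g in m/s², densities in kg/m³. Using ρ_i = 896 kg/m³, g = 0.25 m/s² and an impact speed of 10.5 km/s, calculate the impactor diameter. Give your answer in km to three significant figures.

Rearranging for d: d = [D / (0.131 · 896^0.26 · 10500^0.5 · 0.25^-0.25)]^(1/0.78).
D = 121000 m.
896^0.26 = 5.856
10500^0.5 = 102.5
0.25^-0.25 = 1.414
Denominator = 0.131 × 5.856 × 102.5 × 1.414 = 111.2
D / 111.2 = 121000 / 111.2 = 1088
d = 1088^(1/0.78) = 1088^1.2821 = 7821 m

d ≈ 7.82 km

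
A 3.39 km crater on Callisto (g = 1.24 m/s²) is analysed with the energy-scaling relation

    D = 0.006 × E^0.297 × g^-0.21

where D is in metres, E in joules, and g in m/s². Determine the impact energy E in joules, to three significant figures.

Rearranging: E = [D / (0.006 · g^-0.21)]^(1/0.297).
D = 3390 m.
g^-0.21 = 1.24^-0.21 = 0.9558
D / (0.006 × 0.9558) = 3390 / (5.735 × 10^-3) = 5.911 × 10^5
E = (5.911 × 10^5)^3.367 = 2.711 × 10^19 J

E ≈ 2.71 × 10^19 J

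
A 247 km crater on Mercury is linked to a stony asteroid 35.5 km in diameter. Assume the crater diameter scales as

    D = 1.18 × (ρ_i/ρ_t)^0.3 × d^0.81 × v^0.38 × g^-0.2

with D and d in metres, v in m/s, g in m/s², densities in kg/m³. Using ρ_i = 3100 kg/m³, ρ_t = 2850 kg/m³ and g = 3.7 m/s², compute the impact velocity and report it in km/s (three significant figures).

v ≈ 37.4 km/s

Rearranging for v: v = [D / (1.18 · (3100/2850)^0.3 · 35500^0.81 · 3.7^-0.2)]^(1/0.38).
D = 247000 m.
(3100/2850)^0.3 = 1.026
35500^0.81 = 4849
3.7^-0.2 = 0.7698
Denominator = 1.18 × 1.026 × 4849 × 0.7698 = 4519
D / 4519 = 247000 / 4519 = 54.66
v = 54.66^(1/0.38) = 54.66^2.6316 = 37398 m/s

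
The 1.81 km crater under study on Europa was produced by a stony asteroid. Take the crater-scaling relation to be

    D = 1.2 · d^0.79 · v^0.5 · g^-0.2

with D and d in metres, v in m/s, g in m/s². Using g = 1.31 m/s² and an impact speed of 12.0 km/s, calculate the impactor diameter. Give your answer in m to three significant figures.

Rearranging for d: d = [D / (1.2 · 12000^0.5 · 1.31^-0.2)]^(1/0.79).
D = 1810 m.
12000^0.5 = 109.5
1.31^-0.2 = 0.9474
Denominator = 1.2 × 109.5 × 0.9474 = 124.5
D / 124.5 = 1810 / 124.5 = 14.54
d = 14.54^(1/0.79) = 14.54^1.2658 = 29.62 m

d ≈ 29.6 m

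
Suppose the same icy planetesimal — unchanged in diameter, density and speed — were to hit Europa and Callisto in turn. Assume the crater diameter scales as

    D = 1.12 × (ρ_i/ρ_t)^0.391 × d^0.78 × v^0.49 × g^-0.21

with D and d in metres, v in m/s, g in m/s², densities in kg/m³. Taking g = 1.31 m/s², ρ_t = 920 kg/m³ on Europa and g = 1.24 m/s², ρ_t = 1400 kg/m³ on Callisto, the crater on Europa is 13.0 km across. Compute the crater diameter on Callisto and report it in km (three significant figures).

D ≈ 11.2 km

The impactor-only factors (d, v, ρ_i) cancel in the ratio, leaving D_Callisto/D_Europa = (g_Callisto/g_Europa)^-0.21 · (ρ_t,Europa/ρ_t,Callisto)^0.391.
(1.24/1.31)^-0.21 = 0.9466^-0.21 = 1.012
(920/1400)^0.391 = 0.6571^0.391 = 0.8486
Ratio = 1.012 × 0.8486 = 0.8588
D_Callisto = 0.8588 × 13.0 km = 11.2 km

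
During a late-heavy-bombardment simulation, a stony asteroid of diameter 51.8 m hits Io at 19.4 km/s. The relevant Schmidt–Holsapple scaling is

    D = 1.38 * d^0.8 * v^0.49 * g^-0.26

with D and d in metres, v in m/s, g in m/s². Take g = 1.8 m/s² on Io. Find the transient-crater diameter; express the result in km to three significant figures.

D ≈ 3.52 km

In SI units: v = 19400 m/s.
d^0.8 = 51.8^0.8 = 23.52
v^0.49 = 19400^0.49 = 126.2
g^-0.26 = 1.8^-0.26 = 0.8583
D = 1.38 × 23.52 × 126.2 × 0.8583 = 3516 m
   = 3.516 km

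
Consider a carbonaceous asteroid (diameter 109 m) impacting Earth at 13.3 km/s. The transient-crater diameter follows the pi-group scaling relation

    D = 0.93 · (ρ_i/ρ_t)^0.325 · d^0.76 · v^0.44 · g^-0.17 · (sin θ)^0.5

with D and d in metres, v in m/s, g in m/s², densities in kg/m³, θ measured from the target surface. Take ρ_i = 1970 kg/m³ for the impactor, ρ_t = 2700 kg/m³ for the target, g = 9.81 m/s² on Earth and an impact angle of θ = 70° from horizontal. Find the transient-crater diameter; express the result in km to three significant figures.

In SI units: v = 13300 m/s.
(ρ_i/ρ_t)^0.325 = (1970/2700)^0.325 = 0.9026
d^0.76 = 109^0.76 = 35.35
v^0.44 = 13300^0.44 = 65.24
g^-0.17 = 9.81^-0.17 = 0.6783
(sin 70°)^0.5 = 0.9397^0.5 = 0.9694
D = 0.93 × 0.9026 × 35.35 × 65.24 × 0.6783 × 0.9694 = 1273 m
   = 1.273 km

D ≈ 1.27 km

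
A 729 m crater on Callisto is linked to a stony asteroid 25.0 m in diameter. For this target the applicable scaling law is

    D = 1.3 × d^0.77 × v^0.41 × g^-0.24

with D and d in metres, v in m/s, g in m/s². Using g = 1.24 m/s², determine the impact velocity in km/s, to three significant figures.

Rearranging for v: v = [D / (1.3 · 25^0.77 · 1.24^-0.24)]^(1/0.41).
25^0.77 = 11.92
1.24^-0.24 = 0.9497
Denominator = 1.3 × 11.92 × 0.9497 = 14.72
D / 14.72 = 729 / 14.72 = 49.52
v = 49.52^(1/0.41) = 49.52^2.439 = 13601 m/s

v ≈ 13.6 km/s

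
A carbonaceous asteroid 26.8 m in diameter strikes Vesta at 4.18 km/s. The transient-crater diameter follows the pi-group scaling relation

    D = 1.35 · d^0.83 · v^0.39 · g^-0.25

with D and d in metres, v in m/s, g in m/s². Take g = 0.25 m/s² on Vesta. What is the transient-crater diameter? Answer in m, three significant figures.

D ≈ 756 m

In SI units: v = 4180 m/s.
d^0.83 = 26.8^0.83 = 15.32
v^0.39 = 4180^0.39 = 25.84
g^-0.25 = 0.25^-0.25 = 1.414
D = 1.35 × 15.32 × 25.84 × 1.414 = 755.7 m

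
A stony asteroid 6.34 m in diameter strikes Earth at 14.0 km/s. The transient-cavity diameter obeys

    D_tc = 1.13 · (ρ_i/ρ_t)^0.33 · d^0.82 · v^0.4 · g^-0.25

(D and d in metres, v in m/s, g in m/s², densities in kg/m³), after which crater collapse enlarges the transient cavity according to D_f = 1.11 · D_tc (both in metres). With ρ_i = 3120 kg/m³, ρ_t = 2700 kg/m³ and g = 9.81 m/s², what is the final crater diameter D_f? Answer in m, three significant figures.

v = 14000 m/s.
(ρ_i/ρ_t)^0.33 = (3120/2700)^0.33 = 1.049
d^0.82 = 6.34^0.82 = 4.547
v^0.4 = 14000^0.4 = 45.55
g^-0.25 = 9.81^-0.25 = 0.5650
D_tc = 1.13 × 1.049 × 4.547 × 45.55 × 0.5650 = 138.7 m
D_f = 1.11 × 138.7 = 154.0 m

D_f ≈ 154 m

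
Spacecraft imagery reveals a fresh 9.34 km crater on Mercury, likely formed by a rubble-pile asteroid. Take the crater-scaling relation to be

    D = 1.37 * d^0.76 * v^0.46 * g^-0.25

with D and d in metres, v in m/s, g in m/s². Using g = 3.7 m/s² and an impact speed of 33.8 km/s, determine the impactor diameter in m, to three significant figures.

d ≈ 309 m

Rearranging for d: d = [D / (1.37 · 33800^0.46 · 3.7^-0.25)]^(1/0.76).
D = 9340 m.
33800^0.46 = 121.1
3.7^-0.25 = 0.7210
Denominator = 1.37 × 121.1 × 0.7210 = 119.6
D / 119.6 = 9340 / 119.6 = 78.09
d = 78.09^(1/0.76) = 78.09^1.3158 = 309.2 m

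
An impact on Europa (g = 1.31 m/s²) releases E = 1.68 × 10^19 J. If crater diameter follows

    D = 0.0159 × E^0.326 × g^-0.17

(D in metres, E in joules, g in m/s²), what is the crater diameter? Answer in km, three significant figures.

E^0.326 = (1.68 × 10^19)^0.326 = 1.851 × 10^6
g^-0.17 = 1.31^-0.17 = 0.9551
D = 0.0159 × 1.851 × 10^6 × 0.9551 = 28109 m
   = 28.11 km

D ≈ 28.1 km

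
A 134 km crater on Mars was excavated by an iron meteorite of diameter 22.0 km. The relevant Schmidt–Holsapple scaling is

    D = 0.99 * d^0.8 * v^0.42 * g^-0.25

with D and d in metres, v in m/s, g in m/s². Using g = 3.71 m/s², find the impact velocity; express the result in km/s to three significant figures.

v ≈ 19.3 km/s

Rearranging for v: v = [D / (0.99 · 22000^0.8 · 3.71^-0.25)]^(1/0.42).
D = 134000 m.
22000^0.8 = 2978
3.71^-0.25 = 0.7205
Denominator = 0.99 × 2978 × 0.7205 = 2124
D / 2124 = 134000 / 2124 = 63.09
v = 63.09^(1/0.42) = 63.09^2.381 = 19307 m/s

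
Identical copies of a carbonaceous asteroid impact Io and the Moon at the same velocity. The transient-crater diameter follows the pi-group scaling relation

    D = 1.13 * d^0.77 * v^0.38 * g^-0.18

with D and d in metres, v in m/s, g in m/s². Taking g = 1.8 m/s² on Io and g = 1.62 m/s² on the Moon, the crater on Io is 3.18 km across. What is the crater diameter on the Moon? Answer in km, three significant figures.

D ≈ 3.24 km

All impactor-dependent factors cancel in the ratio, leaving D_Moon/D_Io = (g_Moon/g_Io)^-0.18.
(1.62/1.8)^-0.18 = 0.9000^-0.18 = 1.019
D_Moon = 1.019 × 3.18 km = 3.24 km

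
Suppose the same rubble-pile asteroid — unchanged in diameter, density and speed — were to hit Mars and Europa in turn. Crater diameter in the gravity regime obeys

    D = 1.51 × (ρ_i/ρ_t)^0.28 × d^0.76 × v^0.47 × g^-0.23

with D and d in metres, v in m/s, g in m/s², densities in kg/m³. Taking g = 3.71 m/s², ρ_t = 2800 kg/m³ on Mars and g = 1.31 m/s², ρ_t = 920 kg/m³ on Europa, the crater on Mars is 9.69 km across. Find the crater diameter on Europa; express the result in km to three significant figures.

D ≈ 16.8 km

The impactor-only factors (d, v, ρ_i) cancel in the ratio, leaving D_Europa/D_Mars = (g_Europa/g_Mars)^-0.23 · (ρ_t,Mars/ρ_t,Europa)^0.28.
(1.31/3.71)^-0.23 = 0.3531^-0.23 = 1.271
(2800/920)^0.28 = 3.043^0.28 = 1.366
Ratio = 1.271 × 1.366 = 1.736
D_Europa = 1.736 × 9.69 km = 16.8 km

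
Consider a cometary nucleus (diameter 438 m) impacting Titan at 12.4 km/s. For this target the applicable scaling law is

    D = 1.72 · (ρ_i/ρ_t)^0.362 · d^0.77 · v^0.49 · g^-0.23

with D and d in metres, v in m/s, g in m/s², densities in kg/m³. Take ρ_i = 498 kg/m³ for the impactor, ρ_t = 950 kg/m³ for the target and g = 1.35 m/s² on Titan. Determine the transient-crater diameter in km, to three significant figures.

In SI units: v = 12400 m/s.
(ρ_i/ρ_t)^0.362 = (498/950)^0.362 = 0.7915
d^0.77 = 438^0.77 = 108.1
v^0.49 = 12400^0.49 = 101.3
g^-0.23 = 1.35^-0.23 = 0.9333
D = 1.72 × 0.7915 × 108.1 × 101.3 × 0.9333 = 13913 m
   = 13.91 km

D ≈ 13.9 km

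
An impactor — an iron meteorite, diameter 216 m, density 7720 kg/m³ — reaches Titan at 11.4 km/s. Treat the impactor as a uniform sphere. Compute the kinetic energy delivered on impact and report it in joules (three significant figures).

E ≈ 2.65 × 10^18 J

v = 11400 m/s.
Mass m = (π/6) ρ d³ = (π/6) × 7720 × (216)³ = 4.074 × 10^10 kg
E = ½ m v² = 0.5 × 4.074 × 10^10 × (11400)² = 2.647 × 10^18 J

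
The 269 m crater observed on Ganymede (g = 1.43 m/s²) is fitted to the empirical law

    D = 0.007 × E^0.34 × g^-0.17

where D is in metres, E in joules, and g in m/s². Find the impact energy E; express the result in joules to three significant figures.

Rearranging: E = [D / (0.007 · g^-0.17)]^(1/0.34).
g^-0.17 = 1.43^-0.17 = 0.9410
D / (0.007 × 0.9410) = 269 / (6.587 × 10^-3) = 4.084 × 10^4
E = (4.084 × 10^4)^2.9412 = 3.649 × 10^13 J

E ≈ 3.65 × 10^13 J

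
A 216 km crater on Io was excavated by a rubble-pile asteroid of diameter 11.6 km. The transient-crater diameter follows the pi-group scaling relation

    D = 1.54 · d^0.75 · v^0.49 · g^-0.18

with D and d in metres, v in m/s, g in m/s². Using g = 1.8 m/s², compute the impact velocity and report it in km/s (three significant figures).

v ≈ 23.8 km/s

Rearranging for v: v = [D / (1.54 · 11600^0.75 · 1.8^-0.18)]^(1/0.49).
D = 216000 m.
11600^0.75 = 1118
1.8^-0.18 = 0.8996
Denominator = 1.54 × 1118 × 0.8996 = 1549
D / 1549 = 216000 / 1549 = 139.4
v = 139.4^(1/0.49) = 139.4^2.0408 = 23769 m/s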